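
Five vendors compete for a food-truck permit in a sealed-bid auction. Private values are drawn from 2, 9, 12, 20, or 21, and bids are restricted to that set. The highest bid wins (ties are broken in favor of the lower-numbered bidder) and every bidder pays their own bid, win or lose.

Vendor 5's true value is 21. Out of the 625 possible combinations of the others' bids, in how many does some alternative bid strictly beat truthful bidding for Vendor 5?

450

Others bid (2, 2, 2, 2): truth gives 0; bid 9 gives 12 > 0. Violating.
Others bid (2, 2, 2, 9): truth gives 0; bid 12 gives 9 > 0. Violating.
Others bid (2, 2, 2, 12): truth gives 0; bid 20 gives 1 > 0. Violating.
Others bid (2, 2, 2, 21): truth gives -21; bid 2 gives -2 > -21. Violating.
Others bid (2, 2, 2, 20): truth gives 0; no alternative beats it.
Others bid (2, 2, 9, 20): truth gives 0; no alternative beats it.
(Checking all 625 profiles: 450 have a profitable deviation, 175 do not.)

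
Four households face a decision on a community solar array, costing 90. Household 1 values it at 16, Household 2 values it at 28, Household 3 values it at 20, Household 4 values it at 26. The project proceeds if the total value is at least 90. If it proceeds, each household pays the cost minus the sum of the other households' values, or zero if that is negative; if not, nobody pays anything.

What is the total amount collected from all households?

90

Total value 90 ≥ cost 90, so it is built.
Household 1: others sum to 74; max(0, 90 - 74) = 16.
Household 2: others sum to 62; max(0, 90 - 62) = 28.
Household 3: others sum to 70; max(0, 90 - 70) = 20.
Household 4: others sum to 64; max(0, 90 - 64) = 26.
Total collected = 16 + 28 + 20 + 26 = 90.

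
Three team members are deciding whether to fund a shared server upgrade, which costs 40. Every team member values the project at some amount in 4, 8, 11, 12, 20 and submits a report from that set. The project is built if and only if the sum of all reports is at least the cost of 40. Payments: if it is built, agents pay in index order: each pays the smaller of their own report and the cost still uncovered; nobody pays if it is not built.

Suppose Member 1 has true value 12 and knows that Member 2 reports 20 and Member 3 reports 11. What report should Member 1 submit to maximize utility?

11

Report 4: project not built, utility 0.
Report 8: project not built, utility 0.
Report 11: project built, pays 11, utility 12 - 11 = 1.
Report 12: project built, pays 12, utility 12 - 12 = 0.
Report 20: project built, pays 20, utility 12 - 20 = -8.
The best choice is 11 with utility 1.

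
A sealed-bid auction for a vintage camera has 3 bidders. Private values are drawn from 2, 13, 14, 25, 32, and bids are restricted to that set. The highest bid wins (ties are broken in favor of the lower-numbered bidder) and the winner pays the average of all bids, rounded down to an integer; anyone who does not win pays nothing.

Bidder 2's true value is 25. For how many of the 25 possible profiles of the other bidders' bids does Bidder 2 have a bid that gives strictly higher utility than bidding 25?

10

Others bid (2, 2): truth gives 16; bid 13 gives 20 > 16. Violating.
Others bid (2, 13): truth gives 12; bid 13 gives 16 > 12. Violating.
Others bid (2, 14): truth gives 12; bid 14 gives 15 > 12. Violating.
Others bid (2, 32): truth gives 0; bid 32 gives 3 > 0. Violating.
Others bid (2, 25): truth gives 8; no alternative beats it.
Others bid (13, 25): truth gives 4; no alternative beats it.
(Checking all 25 profiles: 10 have a profitable deviation, 15 do not.)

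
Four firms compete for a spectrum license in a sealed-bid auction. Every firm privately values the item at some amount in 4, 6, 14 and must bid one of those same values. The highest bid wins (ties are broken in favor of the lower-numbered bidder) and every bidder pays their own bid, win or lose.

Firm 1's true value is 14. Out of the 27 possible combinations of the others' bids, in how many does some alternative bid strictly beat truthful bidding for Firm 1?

8

Others bid (4, 4, 4): truth gives 0; bid 4 gives 10 > 0. Violating.
Others bid (4, 4, 6): truth gives 0; bid 6 gives 8 > 0. Violating.
Others bid (4, 6, 4): truth gives 0; bid 6 gives 8 > 0. Violating.
Others bid (4, 6, 6): truth gives 0; bid 6 gives 8 > 0. Violating.
Others bid (4, 4, 14): truth gives 0; no alternative beats it.
Others bid (4, 6, 14): truth gives 0; no alternative beats it.
(Checking all 27 profiles: 8 have a profitable deviation, 19 do not.)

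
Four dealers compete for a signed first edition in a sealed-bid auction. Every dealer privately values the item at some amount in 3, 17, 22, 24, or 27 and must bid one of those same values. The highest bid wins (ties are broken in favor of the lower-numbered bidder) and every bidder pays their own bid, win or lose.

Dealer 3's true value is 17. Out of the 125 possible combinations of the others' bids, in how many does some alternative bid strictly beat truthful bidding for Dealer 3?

123

Others bid (3, 3, 22): truth gives -17; bid 3 gives -3 > -17. Violating.
Others bid (3, 3, 24): truth gives -17; bid 3 gives -3 > -17. Violating.
Others bid (3, 3, 27): truth gives -17; bid 3 gives -3 > -17. Violating.
Others bid (3, 17, 3): truth gives -17; bid 3 gives -3 > -17. Violating.
Others bid (3, 3, 3): truth gives 0; no alternative beats it.
Others bid (3, 3, 17): truth gives 0; no alternative beats it.
(Checking all 125 profiles: 123 have a profitable deviation, 2 do not.)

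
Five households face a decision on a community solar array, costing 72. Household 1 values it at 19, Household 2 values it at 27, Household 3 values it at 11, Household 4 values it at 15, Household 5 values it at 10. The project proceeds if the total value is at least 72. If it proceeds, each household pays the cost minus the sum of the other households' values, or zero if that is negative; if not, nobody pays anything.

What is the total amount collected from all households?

32

Total value 82 ≥ cost 72, so it is built.
Household 1: others sum to 63; max(0, 72 - 63) = 9.
Household 2: others sum to 55; max(0, 72 - 55) = 17.
Household 3: others sum to 71; max(0, 72 - 71) = 1.
Household 4: others sum to 67; max(0, 72 - 67) = 5.
Household 5: others sum to 72; max(0, 72 - 72) = 0.
Total collected = 9 + 17 + 1 + 5 + 0 = 32.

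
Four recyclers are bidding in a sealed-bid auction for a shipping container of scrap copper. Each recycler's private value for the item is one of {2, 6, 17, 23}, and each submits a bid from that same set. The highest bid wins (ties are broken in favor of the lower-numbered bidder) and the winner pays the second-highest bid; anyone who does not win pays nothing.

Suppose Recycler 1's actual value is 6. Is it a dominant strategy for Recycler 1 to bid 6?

Yes

Check each profile of the others' bids and compare truth against every alternative bid.
Others bid (2, 2, 2): truth gives 4, best alternative gives 4.
Others bid (2, 2, 6): truth gives 0, best alternative gives 0.
Others bid (2, 2, 17): truth gives 0, best alternative gives 0.
Others bid (2, 2, 23): truth gives 0, best alternative gives 0.
Others bid (2, 6, 2): truth gives 0, best alternative gives 0.
Others bid (2, 6, 6): truth gives 0, best alternative gives 0.
(Remaining 58 profiles checked similarly; truth is weakly best in each.)
In every case the truthful bid is at least as good as any alternative, so it is a dominant strategy.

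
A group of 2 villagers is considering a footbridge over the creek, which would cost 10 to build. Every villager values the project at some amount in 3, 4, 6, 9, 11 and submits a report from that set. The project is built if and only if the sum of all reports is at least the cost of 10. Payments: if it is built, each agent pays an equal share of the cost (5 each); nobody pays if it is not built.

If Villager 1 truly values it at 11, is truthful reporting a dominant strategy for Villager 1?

Check each profile of the others' reports and compare truth against every alternative report.
Others report (3): truth gives 6, best alternative gives 6.
Others report (4): truth gives 6, best alternative gives 6.
Others report (6): truth gives 6, best alternative gives 6.
Others report (9): truth gives 6, best alternative gives 6.
Others report (11): truth gives 6, best alternative gives 6.
In every case the truthful report is at least as good as any alternative, so it is a dominant strategy.

Yes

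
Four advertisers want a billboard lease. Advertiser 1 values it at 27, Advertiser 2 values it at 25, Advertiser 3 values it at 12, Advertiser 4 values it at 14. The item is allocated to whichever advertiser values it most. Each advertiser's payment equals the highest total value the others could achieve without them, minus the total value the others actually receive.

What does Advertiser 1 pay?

25

Advertiser 1 has the highest value and receives the item.
Without Advertiser 1, the item would go to the next-highest value, 25, so the others could achieve 25.
With Advertiser 1 present and winning, the others receive nothing, so their total is 0.
Payment = 25 - 0 = 25.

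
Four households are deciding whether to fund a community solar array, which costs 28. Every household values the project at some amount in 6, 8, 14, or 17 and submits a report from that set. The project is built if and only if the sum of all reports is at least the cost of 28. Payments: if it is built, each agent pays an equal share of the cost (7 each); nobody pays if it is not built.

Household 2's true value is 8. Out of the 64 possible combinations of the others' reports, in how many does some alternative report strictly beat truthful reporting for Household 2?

Others report (6, 6, 6): truth gives 0; report 14 gives 1 > 0. Violating.
Others report (6, 6, 8): truth gives 1; no alternative beats it.
Others report (6, 6, 14): truth gives 1; no alternative beats it.
(Checking all 64 profiles: 1 has a profitable deviation, 63 do not.)

1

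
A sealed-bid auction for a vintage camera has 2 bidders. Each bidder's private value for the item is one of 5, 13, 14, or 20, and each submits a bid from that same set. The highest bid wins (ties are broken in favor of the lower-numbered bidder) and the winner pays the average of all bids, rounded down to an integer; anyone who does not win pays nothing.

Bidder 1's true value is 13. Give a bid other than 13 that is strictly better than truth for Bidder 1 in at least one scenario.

5

Suppose Bidder 2 bids 5.
Bid 13: wins, pays 9, utility 13 - 9 = 4.
Bid 5: wins, pays 5, utility 13 - 5 = 8.
So bidding 5 beats truth here (8 > 4).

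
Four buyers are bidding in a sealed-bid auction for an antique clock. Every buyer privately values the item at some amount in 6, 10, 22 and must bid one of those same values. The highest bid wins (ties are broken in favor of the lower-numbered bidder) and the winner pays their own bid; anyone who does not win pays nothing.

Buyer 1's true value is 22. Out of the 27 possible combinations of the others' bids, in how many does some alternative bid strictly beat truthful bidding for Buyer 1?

8

Others bid (6, 6, 6): truth gives 0; bid 6 gives 16 > 0. Violating.
Others bid (6, 6, 10): truth gives 0; bid 10 gives 12 > 0. Violating.
Others bid (6, 10, 6): truth gives 0; bid 10 gives 12 > 0. Violating.
Others bid (6, 10, 10): truth gives 0; bid 10 gives 12 > 0. Violating.
Others bid (6, 6, 22): truth gives 0; no alternative beats it.
Others bid (6, 10, 22): truth gives 0; no alternative beats it.
(Checking all 27 profiles: 8 have a profitable deviation, 19 do not.)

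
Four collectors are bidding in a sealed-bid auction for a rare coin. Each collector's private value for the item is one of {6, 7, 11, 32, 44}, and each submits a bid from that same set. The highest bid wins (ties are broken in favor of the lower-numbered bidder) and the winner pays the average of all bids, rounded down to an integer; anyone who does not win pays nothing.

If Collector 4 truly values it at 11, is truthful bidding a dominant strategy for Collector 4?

Consider the case where Collector 1 bids 6, Collector 2 bids 6 and Collector 3 bids 6.
Truthful bid 11: wins, pays 7, utility 11 - 7 = 4.
Bid 7 instead: wins, pays 6, utility 11 - 6 = 5.
Since 5 > 4, bidding 7 is strictly better here, so truthful bidding is not dominant.

No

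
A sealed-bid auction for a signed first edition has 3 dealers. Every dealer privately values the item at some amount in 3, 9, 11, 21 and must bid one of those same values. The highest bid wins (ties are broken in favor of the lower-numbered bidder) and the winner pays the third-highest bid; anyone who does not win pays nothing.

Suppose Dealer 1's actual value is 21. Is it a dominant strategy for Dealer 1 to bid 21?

Check each profile of the others' bids and compare truth against every alternative bid.
Others bid (3, 21): truth gives 18, best alternative gives 0.
Others bid (21, 3): truth gives 18, best alternative gives 0.
Others bid (9, 21): truth gives 12, best alternative gives 0.
Others bid (21, 9): truth gives 12, best alternative gives 0.
Others bid (11, 21): truth gives 10, best alternative gives 0.
Others bid (21, 11): truth gives 10, best alternative gives 0.
(Remaining 10 profiles checked similarly; truth is weakly best in each.)
In every case the truthful bid is at least as good as any alternative, so it is a dominant strategy.

Yes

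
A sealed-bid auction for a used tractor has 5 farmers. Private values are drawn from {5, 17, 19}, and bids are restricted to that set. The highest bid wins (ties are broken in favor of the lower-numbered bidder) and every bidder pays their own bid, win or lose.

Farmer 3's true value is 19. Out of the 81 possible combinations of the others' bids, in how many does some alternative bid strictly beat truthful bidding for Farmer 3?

49

Others bid (5, 5, 5, 5): truth gives 0; bid 17 gives 2 > 0. Violating.
Others bid (5, 5, 5, 17): truth gives 0; bid 17 gives 2 > 0. Violating.
Others bid (5, 5, 17, 5): truth gives 0; bid 17 gives 2 > 0. Violating.
Others bid (5, 5, 17, 17): truth gives 0; bid 17 gives 2 > 0. Violating.
Others bid (5, 5, 5, 19): truth gives 0; no alternative beats it.
Others bid (5, 5, 17, 19): truth gives 0; no alternative beats it.
(Checking all 81 profiles: 49 have a profitable deviation, 32 do not.)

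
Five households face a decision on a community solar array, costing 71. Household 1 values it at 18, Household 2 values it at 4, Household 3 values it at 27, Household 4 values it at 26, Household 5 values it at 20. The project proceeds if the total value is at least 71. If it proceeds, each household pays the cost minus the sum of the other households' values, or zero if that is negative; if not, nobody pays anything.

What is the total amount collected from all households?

5

Total value 95 ≥ cost 71, so it is built.
Household 1: others sum to 77; max(0, 71 - 77) = 0.
Household 2: others sum to 91; max(0, 71 - 91) = 0.
Household 3: others sum to 68; max(0, 71 - 68) = 3.
Household 4: others sum to 69; max(0, 71 - 69) = 2.
Household 5: others sum to 75; max(0, 71 - 75) = 0.
Total collected = 0 + 0 + 3 + 2 + 0 = 5.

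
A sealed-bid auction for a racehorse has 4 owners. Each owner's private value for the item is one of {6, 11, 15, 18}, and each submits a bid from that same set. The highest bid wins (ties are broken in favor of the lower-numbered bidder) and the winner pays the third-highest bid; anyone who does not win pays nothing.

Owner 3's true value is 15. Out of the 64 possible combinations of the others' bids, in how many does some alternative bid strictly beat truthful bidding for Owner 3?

12

Others bid (6, 6, 18): truth gives 0; bid 18 gives 9 > 0. Violating.
Others bid (6, 11, 18): truth gives 0; bid 18 gives 4 > 0. Violating.
Others bid (6, 15, 6): truth gives 0; bid 18 gives 9 > 0. Violating.
Others bid (6, 15, 11): truth gives 0; bid 18 gives 4 > 0. Violating.
Others bid (6, 6, 6): truth gives 9; no alternative beats it.
Others bid (6, 6, 11): truth gives 9; no alternative beats it.
(Checking all 64 profiles: 12 have a profitable deviation, 52 do not.)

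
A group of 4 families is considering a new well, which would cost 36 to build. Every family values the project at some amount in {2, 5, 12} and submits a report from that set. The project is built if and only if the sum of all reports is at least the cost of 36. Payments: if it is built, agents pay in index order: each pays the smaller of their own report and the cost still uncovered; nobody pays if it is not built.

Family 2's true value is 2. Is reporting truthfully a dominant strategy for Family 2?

Yes

Check each profile of the others' reports and compare truth against every alternative report.
Others report (12, 12, 12): truth gives 0, best alternative gives -3.
Others report (2, 2, 2): truth gives 0, best alternative gives 0.
Others report (2, 2, 5): truth gives 0, best alternative gives 0.
Others report (2, 2, 12): truth gives 0, best alternative gives 0.
Others report (2, 5, 2): truth gives 0, best alternative gives 0.
Others report (2, 5, 5): truth gives 0, best alternative gives 0.
(Remaining 21 profiles checked similarly; truth is weakly best in each.)
In every case the truthful report is at least as good as any alternative, so it is a dominant strategy.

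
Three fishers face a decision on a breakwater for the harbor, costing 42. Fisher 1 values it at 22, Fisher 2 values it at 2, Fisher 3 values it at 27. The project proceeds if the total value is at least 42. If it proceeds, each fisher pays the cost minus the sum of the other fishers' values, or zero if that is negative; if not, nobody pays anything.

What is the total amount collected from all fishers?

Total value 51 ≥ cost 42, so it is built.
Fisher 1: others sum to 29; max(0, 42 - 29) = 13.
Fisher 2: others sum to 49; max(0, 42 - 49) = 0.
Fisher 3: others sum to 24; max(0, 42 - 24) = 18.
Total collected = 13 + 0 + 18 = 31.

31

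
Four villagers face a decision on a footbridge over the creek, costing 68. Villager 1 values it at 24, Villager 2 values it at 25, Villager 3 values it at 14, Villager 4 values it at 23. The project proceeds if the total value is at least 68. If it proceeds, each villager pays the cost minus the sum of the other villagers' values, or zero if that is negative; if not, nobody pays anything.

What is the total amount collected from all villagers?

18

Total value 86 ≥ cost 68, so it is built.
Villager 1: others sum to 62; max(0, 68 - 62) = 6.
Villager 2: others sum to 61; max(0, 68 - 61) = 7.
Villager 3: others sum to 72; max(0, 68 - 72) = 0.
Villager 4: others sum to 63; max(0, 68 - 63) = 5.
Total collected = 6 + 7 + 0 + 5 = 18.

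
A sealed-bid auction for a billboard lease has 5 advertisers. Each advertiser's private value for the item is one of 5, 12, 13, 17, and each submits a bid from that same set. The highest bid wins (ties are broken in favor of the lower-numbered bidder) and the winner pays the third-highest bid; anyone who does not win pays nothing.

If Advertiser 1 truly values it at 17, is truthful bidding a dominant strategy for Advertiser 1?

Yes

Check each profile of the others' bids and compare truth against every alternative bid.
Others bid (5, 5, 5, 17): truth gives 12, best alternative gives 0.
Others bid (5, 5, 17, 5): truth gives 12, best alternative gives 0.
Others bid (5, 17, 5, 5): truth gives 12, best alternative gives 0.
Others bid (17, 5, 5, 5): truth gives 12, best alternative gives 0.
Others bid (5, 5, 12, 17): truth gives 5, best alternative gives 0.
Others bid (5, 5, 17, 12): truth gives 5, best alternative gives 0.
(Remaining 250 profiles checked similarly; truth is weakly best in each.)
In every case the truthful bid is at least as good as any alternative, so it is a dominant strategy.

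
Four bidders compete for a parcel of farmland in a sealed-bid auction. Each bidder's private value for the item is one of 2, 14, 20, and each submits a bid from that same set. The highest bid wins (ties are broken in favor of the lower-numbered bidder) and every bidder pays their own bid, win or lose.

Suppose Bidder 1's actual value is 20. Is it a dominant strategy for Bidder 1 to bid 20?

No

Consider the case where Bidder 2 bids 2, Bidder 3 bids 2 and Bidder 4 bids 2.
Truthful bid 20: wins, pays 20, utility 20 - 20 = 0.
Bid 2 instead: wins, pays 2, utility 20 - 2 = 18.
Since 18 > 0, bidding 2 is strictly better here, so truthful bidding is not dominant.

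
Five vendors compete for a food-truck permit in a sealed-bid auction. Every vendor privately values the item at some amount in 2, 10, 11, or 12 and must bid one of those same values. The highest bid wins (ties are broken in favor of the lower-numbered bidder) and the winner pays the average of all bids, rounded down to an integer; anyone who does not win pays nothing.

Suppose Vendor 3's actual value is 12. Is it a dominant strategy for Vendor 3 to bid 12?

Consider the case where Vendor 1 bids 2, Vendor 2 bids 2, Vendor 4 bids 2 and Vendor 5 bids 2.
Truthful bid 12: wins, pays 4, utility 12 - 4 = 8.
Bid 10 instead: wins, pays 3, utility 12 - 3 = 9.
Since 9 > 8, bidding 10 is strictly better here, so truthful bidding is not dominant.

No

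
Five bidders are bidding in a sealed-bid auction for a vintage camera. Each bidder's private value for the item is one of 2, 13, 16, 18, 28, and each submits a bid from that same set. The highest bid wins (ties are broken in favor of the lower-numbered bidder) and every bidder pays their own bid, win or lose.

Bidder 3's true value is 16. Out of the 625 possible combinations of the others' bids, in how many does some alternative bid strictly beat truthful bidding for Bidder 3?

Others bid (2, 2, 2, 2): truth gives 0; bid 13 gives 3 > 0. Violating.
Others bid (2, 2, 2, 13): truth gives 0; bid 13 gives 3 > 0. Violating.
Others bid (2, 2, 2, 18): truth gives -16; bid 2 gives -2 > -16. Violating.
Others bid (2, 2, 2, 28): truth gives -16; bid 2 gives -2 > -16. Violating.
Others bid (2, 2, 2, 16): truth gives 0; no alternative beats it.
Others bid (2, 2, 13, 16): truth gives 0; no alternative beats it.
(Checking all 625 profiles: 593 have a profitable deviation, 32 do not.)

593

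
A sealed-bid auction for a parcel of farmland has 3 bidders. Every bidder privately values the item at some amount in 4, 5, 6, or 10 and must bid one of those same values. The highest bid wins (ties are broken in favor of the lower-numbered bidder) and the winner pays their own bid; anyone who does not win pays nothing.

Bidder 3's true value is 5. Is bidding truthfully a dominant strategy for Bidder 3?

Check each profile of the others' bids and compare truth against every alternative bid.
Others bid (4, 4): truth gives 0, best alternative gives 0.
Others bid (4, 5): truth gives 0, best alternative gives 0.
Others bid (4, 6): truth gives 0, best alternative gives 0.
Others bid (4, 10): truth gives 0, best alternative gives 0.
Others bid (5, 4): truth gives 0, best alternative gives 0.
Others bid (5, 5): truth gives 0, best alternative gives 0.
(Remaining 10 profiles checked similarly; truth is weakly best in each.)
In every case the truthful bid is at least as good as any alternative, so it is a dominant strategy.

Yes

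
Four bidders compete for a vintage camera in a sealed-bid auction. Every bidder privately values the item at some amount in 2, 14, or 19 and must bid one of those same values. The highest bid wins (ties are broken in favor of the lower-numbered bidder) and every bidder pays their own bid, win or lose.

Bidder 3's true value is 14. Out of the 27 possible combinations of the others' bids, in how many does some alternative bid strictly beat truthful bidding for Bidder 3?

Others bid (2, 2, 19): truth gives -14; bid 2 gives -2 > -14. Violating.
Others bid (2, 14, 2): truth gives -14; bid 2 gives -2 > -14. Violating.
Others bid (2, 14, 14): truth gives -14; bid 2 gives -2 > -14. Violating.
Others bid (2, 14, 19): truth gives -14; bid 2 gives -2 > -14. Violating.
Others bid (2, 2, 2): truth gives 0; no alternative beats it.
Others bid (2, 2, 14): truth gives 0; no alternative beats it.
(Checking all 27 profiles: 25 have a profitable deviation, 2 do not.)

25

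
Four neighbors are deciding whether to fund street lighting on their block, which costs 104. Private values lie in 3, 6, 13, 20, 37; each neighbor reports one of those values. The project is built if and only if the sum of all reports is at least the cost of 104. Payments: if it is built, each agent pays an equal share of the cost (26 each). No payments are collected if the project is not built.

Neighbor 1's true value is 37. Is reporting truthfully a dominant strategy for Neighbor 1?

Yes

Check each profile of the others' reports and compare truth against every alternative report.
Others report (3, 37, 37): truth gives 11, best alternative gives 0.
Others report (6, 37, 37): truth gives 11, best alternative gives 0.
Others report (13, 20, 37): truth gives 11, best alternative gives 0.
Others report (13, 37, 20): truth gives 11, best alternative gives 0.
Others report (20, 13, 37): truth gives 11, best alternative gives 0.
Others report (20, 20, 37): truth gives 11, best alternative gives 0.
(Remaining 119 profiles checked similarly; truth is weakly best in each.)
In every case the truthful report is at least as good as any alternative, so it is a dominant strategy.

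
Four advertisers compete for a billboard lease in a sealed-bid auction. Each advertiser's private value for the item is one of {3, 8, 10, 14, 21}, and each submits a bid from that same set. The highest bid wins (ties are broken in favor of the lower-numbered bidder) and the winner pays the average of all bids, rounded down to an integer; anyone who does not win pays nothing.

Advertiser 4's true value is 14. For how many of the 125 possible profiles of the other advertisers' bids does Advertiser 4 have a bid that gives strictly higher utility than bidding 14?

Others bid (3, 3, 3): truth gives 9; bid 8 gives 10 > 9. Violating.
Others bid (3, 3, 8): truth gives 7; bid 10 gives 8 > 7. Violating.
Others bid (3, 3, 14): truth gives 0; bid 21 gives 4 > 0. Violating.
Others bid (3, 8, 3): truth gives 7; bid 10 gives 8 > 7. Violating.
Others bid (3, 3, 10): truth gives 7; no alternative beats it.
Others bid (3, 3, 21): truth gives 0; no alternative beats it.
(Checking all 125 profiles: 38 have a profitable deviation, 87 do not.)

38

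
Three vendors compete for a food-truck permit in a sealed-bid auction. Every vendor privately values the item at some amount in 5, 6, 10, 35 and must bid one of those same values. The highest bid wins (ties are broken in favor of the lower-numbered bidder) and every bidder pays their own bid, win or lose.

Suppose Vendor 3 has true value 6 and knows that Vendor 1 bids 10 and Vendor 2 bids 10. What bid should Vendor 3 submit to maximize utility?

Bid 5: loses but pays 5, utility -5.
Bid 6: loses but pays 6, utility -6.
Bid 10: loses but pays 10, utility -10.
Bid 35: wins, pays 35, utility 6 - 35 = -29.
The best choice is 5 with utility -5.

5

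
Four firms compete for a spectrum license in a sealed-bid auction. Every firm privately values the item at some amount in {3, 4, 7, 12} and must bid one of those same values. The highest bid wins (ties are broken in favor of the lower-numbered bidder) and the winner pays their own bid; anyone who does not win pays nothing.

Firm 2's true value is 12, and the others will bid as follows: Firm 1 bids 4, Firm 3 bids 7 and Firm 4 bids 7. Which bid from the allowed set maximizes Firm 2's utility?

Bid 3: loses, pays 0, utility 0.
Bid 4: loses, pays 0, utility 0.
Bid 7: wins, pays 7, utility 12 - 7 = 5.
Bid 12: wins, pays 12, utility 12 - 12 = 0.
The best choice is 7 with utility 5.

7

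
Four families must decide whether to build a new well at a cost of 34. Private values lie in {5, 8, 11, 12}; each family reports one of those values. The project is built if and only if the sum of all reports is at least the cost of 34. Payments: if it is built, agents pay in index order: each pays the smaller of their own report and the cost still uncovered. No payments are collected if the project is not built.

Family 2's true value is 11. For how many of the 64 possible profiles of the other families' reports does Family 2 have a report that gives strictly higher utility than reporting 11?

38

Others report (5, 11, 11): truth gives 0; report 8 gives 3 > 0. Violating.
Others report (5, 11, 12): truth gives 0; report 8 gives 3 > 0. Violating.
Others report (5, 12, 11): truth gives 0; report 8 gives 3 > 0. Violating.
Others report (5, 12, 12): truth gives 0; report 5 gives 6 > 0. Violating.
Others report (5, 5, 5): truth gives 0; no alternative beats it.
Others report (5, 5, 8): truth gives 0; no alternative beats it.
(Checking all 64 profiles: 38 have a profitable deviation, 26 do not.)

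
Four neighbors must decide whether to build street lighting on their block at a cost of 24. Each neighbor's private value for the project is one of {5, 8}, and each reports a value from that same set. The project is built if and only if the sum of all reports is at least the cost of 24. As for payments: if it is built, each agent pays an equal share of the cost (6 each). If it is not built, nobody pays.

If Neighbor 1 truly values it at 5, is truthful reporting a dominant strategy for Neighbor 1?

Yes

Check each profile of the others' reports and compare truth against every alternative report.
Others report (5, 5, 8): truth gives 0, best alternative gives -1.
Others report (5, 8, 5): truth gives 0, best alternative gives -1.
Others report (8, 5, 5): truth gives 0, best alternative gives -1.
Others report (5, 8, 8): truth gives -1, best alternative gives -1.
Others report (8, 5, 8): truth gives -1, best alternative gives -1.
Others report (8, 8, 5): truth gives -1, best alternative gives -1.
(Remaining 2 profiles checked similarly; truth is weakly best in each.)
In every case the truthful report is at least as good as any alternative, so it is a dominant strategy.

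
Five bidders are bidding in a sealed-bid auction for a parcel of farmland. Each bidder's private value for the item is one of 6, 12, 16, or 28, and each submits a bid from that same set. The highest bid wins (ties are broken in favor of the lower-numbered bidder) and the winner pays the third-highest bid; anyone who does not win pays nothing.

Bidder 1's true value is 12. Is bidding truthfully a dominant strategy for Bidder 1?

No

Consider the case where Bidder 2 bids 6, Bidder 3 bids 6, Bidder 4 bids 6 and Bidder 5 bids 16.
Truthful bid 12: loses, pays 0, utility 0.
Bid 16 instead: wins, pays 6, utility 12 - 6 = 6.
Since 6 > 0, bidding 16 is strictly better here, so truthful bidding is not dominant.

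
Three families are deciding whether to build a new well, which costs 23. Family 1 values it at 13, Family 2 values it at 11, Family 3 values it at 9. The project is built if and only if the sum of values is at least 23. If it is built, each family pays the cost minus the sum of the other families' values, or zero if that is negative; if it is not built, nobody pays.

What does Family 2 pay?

Total value 33 ≥ cost 23, so the project is built.
The other families' values sum to 22.
Cost minus that sum is 23 - 22 = 1.

1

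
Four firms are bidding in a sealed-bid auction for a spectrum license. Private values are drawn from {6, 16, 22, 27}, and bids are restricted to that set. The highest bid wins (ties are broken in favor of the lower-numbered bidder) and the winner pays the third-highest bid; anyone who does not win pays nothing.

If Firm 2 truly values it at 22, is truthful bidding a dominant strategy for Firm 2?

No

Consider the case where Firm 1 bids 6, Firm 3 bids 6 and Firm 4 bids 27.
Truthful bid 22: loses, pays 0, utility 0.
Bid 27 instead: wins, pays 6, utility 22 - 6 = 16.
Since 16 > 0, bidding 27 is strictly better here, so truthful bidding is not dominant.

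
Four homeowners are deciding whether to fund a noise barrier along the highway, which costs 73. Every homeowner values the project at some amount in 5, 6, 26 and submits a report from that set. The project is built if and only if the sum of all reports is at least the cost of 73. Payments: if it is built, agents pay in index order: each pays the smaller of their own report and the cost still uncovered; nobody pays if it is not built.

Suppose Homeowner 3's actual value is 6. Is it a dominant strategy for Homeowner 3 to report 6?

No

Consider the case where Homeowner 1 reports 26, Homeowner 2 reports 26 and Homeowner 4 reports 26.
Truthful report 6: project built, pays 6, utility 6 - 6 = 0.
Report 5 instead: project built, pays 5, utility 6 - 5 = 1.
Since 1 > 0, reporting 5 is strictly better here, so truthful reporting is not dominant.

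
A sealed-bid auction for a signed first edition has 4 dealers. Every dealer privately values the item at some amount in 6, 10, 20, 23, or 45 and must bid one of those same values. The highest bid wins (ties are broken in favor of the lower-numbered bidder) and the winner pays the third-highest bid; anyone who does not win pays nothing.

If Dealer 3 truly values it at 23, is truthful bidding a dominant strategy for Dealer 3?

No

Consider the case where Dealer 1 bids 6, Dealer 2 bids 6 and Dealer 4 bids 45.
Truthful bid 23: loses, pays 0, utility 0.
Bid 45 instead: wins, pays 6, utility 23 - 6 = 17.
Since 17 > 0, bidding 45 is strictly better here, so truthful bidding is not dominant.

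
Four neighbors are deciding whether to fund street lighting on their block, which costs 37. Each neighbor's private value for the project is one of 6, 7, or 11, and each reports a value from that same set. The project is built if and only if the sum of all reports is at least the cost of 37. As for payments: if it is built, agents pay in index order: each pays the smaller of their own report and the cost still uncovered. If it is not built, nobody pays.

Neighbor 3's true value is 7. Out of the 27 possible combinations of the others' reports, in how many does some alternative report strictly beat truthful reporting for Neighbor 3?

Others report (11, 11, 11): truth gives 0; report 6 gives 1 > 0. Violating.
Others report (6, 6, 6): truth gives 0; no alternative beats it.
Others report (6, 6, 7): truth gives 0; no alternative beats it.
(Checking all 27 profiles: 1 has a profitable deviation, 26 do not.)

1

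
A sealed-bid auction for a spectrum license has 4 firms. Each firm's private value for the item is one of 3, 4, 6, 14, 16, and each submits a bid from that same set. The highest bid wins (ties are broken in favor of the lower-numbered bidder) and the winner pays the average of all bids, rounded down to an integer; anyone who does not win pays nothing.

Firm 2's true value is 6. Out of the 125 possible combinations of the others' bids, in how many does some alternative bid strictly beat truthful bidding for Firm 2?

Others bid (3, 3, 4): truth gives 2; bid 4 gives 3 > 2. Violating.
Others bid (3, 4, 3): truth gives 2; bid 4 gives 3 > 2. Violating.
Others bid (3, 4, 4): truth gives 2; bid 4 gives 3 > 2. Violating.
Others bid (3, 3, 3): truth gives 3; no alternative beats it.
Others bid (3, 3, 6): truth gives 2; no alternative beats it.
(Checking all 125 profiles: 3 have a profitable deviation, 122 do not.)

3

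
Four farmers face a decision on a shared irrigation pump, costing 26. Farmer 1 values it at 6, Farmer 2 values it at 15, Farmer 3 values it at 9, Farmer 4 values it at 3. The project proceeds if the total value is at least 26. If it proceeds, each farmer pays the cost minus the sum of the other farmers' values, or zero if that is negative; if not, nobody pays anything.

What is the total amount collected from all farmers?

10

Total value 33 ≥ cost 26, so it is built.
Farmer 1: others sum to 27; max(0, 26 - 27) = 0.
Farmer 2: others sum to 18; max(0, 26 - 18) = 8.
Farmer 3: others sum to 24; max(0, 26 - 24) = 2.
Farmer 4: others sum to 30; max(0, 26 - 30) = 0.
Total collected = 0 + 8 + 2 + 0 = 10.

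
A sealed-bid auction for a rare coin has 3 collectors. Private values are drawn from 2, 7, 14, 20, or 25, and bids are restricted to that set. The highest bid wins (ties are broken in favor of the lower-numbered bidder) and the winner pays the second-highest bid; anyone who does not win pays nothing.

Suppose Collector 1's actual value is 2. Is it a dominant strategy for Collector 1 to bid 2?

Check each profile of the others' bids and compare truth against every alternative bid.
Others bid (2, 7): truth gives 0, best alternative gives -5.
Others bid (7, 2): truth gives 0, best alternative gives -5.
Others bid (7, 7): truth gives 0, best alternative gives -5.
Others bid (2, 2): truth gives 0, best alternative gives 0.
Others bid (2, 14): truth gives 0, best alternative gives 0.
Others bid (2, 20): truth gives 0, best alternative gives 0.
(Remaining 19 profiles checked similarly; truth is weakly best in each.)
In every case the truthful bid is at least as good as any alternative, so it is a dominant strategy.

Yes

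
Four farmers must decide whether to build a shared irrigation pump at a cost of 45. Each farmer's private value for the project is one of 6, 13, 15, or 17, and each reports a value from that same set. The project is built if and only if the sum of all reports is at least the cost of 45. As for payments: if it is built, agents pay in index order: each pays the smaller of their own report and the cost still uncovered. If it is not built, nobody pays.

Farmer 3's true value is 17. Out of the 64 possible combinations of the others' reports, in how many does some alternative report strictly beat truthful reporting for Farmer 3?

52

Others report (6, 13, 13): truth gives 0; report 13 gives 4 > 0. Violating.
Others report (6, 13, 15): truth gives 0; report 13 gives 4 > 0. Violating.
Others report (6, 13, 17): truth gives 0; report 13 gives 4 > 0. Violating.
Others report (6, 15, 13): truth gives 0; report 13 gives 4 > 0. Violating.
Others report (6, 6, 6): truth gives 0; no alternative beats it.
Others report (6, 6, 13): truth gives 0; no alternative beats it.
(Checking all 64 profiles: 52 have a profitable deviation, 12 do not.)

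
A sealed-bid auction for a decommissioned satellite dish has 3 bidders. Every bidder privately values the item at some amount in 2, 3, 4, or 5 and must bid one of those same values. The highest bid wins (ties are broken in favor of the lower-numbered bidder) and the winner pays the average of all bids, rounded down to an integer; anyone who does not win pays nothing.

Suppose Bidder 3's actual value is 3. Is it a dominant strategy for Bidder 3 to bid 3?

Yes

Check each profile of the others' bids and compare truth against every alternative bid.
Others bid (2, 2): truth gives 1, best alternative gives 1.
Others bid (2, 3): truth gives 0, best alternative gives 0.
Others bid (2, 4): truth gives 0, best alternative gives 0.
Others bid (2, 5): truth gives 0, best alternative gives 0.
Others bid (3, 2): truth gives 0, best alternative gives 0.
Others bid (3, 3): truth gives 0, best alternative gives 0.
(Remaining 10 profiles checked similarly; truth is weakly best in each.)
In every case the truthful bid is at least as good as any alternative, so it is a dominant strategy.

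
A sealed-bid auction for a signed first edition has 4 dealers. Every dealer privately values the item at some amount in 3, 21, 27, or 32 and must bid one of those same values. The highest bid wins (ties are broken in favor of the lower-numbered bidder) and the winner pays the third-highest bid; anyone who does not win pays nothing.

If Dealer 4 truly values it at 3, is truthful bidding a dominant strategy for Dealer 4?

Check each profile of the others' bids and compare truth against every alternative bid.
Others bid (3, 3, 3): truth gives 0, best alternative gives 0.
Others bid (3, 3, 21): truth gives 0, best alternative gives 0.
Others bid (3, 3, 27): truth gives 0, best alternative gives 0.
Others bid (3, 3, 32): truth gives 0, best alternative gives 0.
Others bid (3, 21, 3): truth gives 0, best alternative gives 0.
Others bid (3, 21, 21): truth gives 0, best alternative gives 0.
(Remaining 58 profiles checked similarly; truth is weakly best in each.)
In every case the truthful bid is at least as good as any alternative, so it is a dominant strategy.

Yes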